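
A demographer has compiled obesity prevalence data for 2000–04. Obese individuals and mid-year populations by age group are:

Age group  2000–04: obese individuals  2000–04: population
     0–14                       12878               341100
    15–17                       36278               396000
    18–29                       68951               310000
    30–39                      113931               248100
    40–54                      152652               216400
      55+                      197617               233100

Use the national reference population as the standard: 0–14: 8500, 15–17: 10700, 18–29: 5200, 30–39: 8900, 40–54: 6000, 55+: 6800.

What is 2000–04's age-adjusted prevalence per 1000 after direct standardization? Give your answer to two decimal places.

358.83

Age-specific rates per 1000 for 2000–04: 37.754, 91.611, 222.423, 459.214, 705.416, 847.778.
Standard total = 46100; weights = 0.1844, 0.2321, 0.1128, 0.1931, 0.1302, 0.1475.
Standardized rate: 0.1844×37.754 + 0.2321×91.611 + 0.1128×222.423 + 0.1931×459.214 + 0.1302×705.416 + 0.1475×847.778 = 358.8316 per 1000.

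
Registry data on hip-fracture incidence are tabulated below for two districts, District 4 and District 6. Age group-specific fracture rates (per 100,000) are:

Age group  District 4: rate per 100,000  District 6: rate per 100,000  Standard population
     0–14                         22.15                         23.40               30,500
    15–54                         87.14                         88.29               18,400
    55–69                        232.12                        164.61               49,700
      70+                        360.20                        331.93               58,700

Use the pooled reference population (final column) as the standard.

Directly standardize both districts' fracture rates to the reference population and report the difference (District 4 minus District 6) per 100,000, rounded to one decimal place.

31.5

Standard total = 157,300; weights = 0.1939, 0.1170, 0.3160, 0.3732.
District 4: 0.1939×22.15 + 0.1170×87.14 + 0.3160×232.12 + 0.3732×360.20 = 222.2445 per 100,000.
District 6: 0.1939×23.40 + 0.1170×88.29 + 0.3160×164.61 + 0.3732×331.93 = 190.7415 per 100,000.
Difference = 222.2445 − 190.7415 = 31.5029.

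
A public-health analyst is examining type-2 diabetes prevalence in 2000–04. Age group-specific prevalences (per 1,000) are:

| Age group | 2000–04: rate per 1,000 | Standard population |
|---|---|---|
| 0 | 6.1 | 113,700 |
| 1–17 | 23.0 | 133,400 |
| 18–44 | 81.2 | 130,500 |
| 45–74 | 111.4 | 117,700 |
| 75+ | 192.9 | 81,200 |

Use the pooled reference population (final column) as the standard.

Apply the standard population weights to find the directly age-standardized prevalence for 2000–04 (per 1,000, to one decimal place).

Standard total = 576,500; weights = 0.1972, 0.2314, 0.2264, 0.2042, 0.1408.
Standardized rate: 0.1972×6.1 + 0.2314×23.0 + 0.2264×81.2 + 0.2042×111.4 + 0.1408×192.9 = 74.8198 per 1,000.

74.8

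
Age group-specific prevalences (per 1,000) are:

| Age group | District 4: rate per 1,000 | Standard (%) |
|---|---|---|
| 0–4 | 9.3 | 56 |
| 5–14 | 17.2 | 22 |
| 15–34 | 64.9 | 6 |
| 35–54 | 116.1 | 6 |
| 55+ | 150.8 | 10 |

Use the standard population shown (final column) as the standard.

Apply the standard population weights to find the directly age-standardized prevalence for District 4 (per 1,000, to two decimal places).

Standard weights: 0.56, 0.22, 0.06, 0.06, 0.10.
Standardized rate: 0.5600×9.3 + 0.2200×17.2 + 0.0600×64.9 + 0.0600×116.1 + 0.1000×150.8 = 34.9320 per 1,000.

34.93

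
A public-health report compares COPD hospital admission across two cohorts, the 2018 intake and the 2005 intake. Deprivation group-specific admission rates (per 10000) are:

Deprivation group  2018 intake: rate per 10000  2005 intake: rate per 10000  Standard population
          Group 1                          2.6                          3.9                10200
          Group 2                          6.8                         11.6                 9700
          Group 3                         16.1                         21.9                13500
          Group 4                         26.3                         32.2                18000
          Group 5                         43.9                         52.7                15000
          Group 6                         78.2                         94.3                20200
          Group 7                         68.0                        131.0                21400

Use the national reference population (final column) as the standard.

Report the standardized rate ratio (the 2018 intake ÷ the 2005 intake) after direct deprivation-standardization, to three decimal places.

0.686

Standard total = 108000; weights = 0.0944, 0.0898, 0.1250, 0.1667, 0.1389, 0.1870, 0.1981.
The 2018 intake: 0.0944×2.6 + 0.0898×6.8 + 0.1250×16.1 + 0.1667×26.3 + 0.1389×43.9 + 0.1870×78.2 + 0.1981×68.0 = 41.4497 per 10000.
The 2005 intake: 0.0944×3.9 + 0.0898×11.6 + 0.1250×21.9 + 0.1667×32.2 + 0.1389×52.7 + 0.1870×94.3 + 0.1981×131.0 = 60.4288 per 10000.
Ratio = 41.4497 ÷ 60.4288 = 0.68593.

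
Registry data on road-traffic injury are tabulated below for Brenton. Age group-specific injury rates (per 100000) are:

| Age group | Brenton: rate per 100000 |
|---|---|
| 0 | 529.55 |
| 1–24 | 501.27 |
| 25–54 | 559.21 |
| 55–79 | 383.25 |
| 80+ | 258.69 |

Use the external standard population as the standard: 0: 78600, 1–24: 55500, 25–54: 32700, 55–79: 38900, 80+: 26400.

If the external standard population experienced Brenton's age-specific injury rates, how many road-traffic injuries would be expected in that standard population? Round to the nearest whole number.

1095

Expected road-traffic injuries = Σ (standard pop × age-specific rate ÷ 100000)
= 78600×529.55/100000 + 55500×501.27/100000 + 32700×559.21/100000 + 38900×383.25/100000 + 26400×258.69/100000
= 416.23 + 278.20 + 182.86 + 149.08 + 68.29 = 1094.67.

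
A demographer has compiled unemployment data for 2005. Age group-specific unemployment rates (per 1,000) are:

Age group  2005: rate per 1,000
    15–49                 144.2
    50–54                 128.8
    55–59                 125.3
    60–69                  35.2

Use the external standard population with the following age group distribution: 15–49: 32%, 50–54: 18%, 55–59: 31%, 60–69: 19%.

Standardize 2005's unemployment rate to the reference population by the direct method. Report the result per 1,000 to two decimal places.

114.86

Standard weights: 0.32, 0.18, 0.31, 0.19.
Standardized rate: 0.3200×144.2 + 0.1800×128.8 + 0.3100×125.3 + 0.1900×35.2 = 114.8590 per 1,000.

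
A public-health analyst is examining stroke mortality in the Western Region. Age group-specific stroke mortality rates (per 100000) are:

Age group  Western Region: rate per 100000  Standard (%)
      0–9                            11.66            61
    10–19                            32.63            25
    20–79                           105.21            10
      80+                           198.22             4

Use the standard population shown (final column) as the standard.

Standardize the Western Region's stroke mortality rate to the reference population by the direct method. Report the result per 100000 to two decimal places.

33.72

Standard weights: 0.61, 0.25, 0.10, 0.04.
Standardized rate: 0.6100×11.66 + 0.2500×32.63 + 0.1000×105.21 + 0.0400×198.22 = 33.7199 per 100000.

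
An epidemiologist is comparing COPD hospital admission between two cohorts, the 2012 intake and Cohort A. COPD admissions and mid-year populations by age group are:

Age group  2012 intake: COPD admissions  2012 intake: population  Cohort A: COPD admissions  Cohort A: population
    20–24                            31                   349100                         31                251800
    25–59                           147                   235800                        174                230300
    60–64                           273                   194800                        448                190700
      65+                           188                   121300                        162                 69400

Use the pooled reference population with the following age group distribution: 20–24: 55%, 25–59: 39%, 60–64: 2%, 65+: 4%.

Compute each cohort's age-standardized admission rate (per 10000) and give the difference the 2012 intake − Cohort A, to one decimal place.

-1.2

Age-specific rates per 10000 for the 2012 intake: 0.89, 6.23, 14.01, 15.50.
For Cohort A: 1.23, 7.56, 23.49, 23.34.
Standard weights: 0.55, 0.39, 0.02, 0.04.
The 2012 intake: 0.5500×0.89 + 0.3900×6.23 + 0.0200×14.01 + 0.0400×15.50 = 3.8199 per 10000.
Cohort A: 0.5500×1.23 + 0.3900×7.56 + 0.0200×23.49 + 0.0400×23.34 = 5.0273 per 10000.
Difference = 3.8199 − 5.0273 = -1.2073.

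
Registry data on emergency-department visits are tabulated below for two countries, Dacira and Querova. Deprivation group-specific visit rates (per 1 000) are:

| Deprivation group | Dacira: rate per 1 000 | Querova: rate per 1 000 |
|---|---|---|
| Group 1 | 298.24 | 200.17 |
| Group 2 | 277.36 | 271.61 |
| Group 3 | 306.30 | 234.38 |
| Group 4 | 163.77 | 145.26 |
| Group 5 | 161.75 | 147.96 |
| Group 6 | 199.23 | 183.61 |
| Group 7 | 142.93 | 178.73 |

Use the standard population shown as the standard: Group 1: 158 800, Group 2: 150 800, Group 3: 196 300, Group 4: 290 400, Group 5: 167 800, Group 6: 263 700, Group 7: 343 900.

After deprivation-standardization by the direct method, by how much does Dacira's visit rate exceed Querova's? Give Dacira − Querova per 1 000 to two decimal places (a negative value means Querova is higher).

19.12

Standard total = 1 571 700; weights = 0.1010, 0.0959, 0.1249, 0.1848, 0.1068, 0.1678, 0.2188.
Dacira: 0.1010×298.24 + 0.0959×277.36 + 0.1249×306.30 + 0.1848×163.77 + 0.1068×161.75 + 0.1678×199.23 + 0.2188×142.93 = 207.2305 per 1 000.
Querova: 0.1010×200.17 + 0.0959×271.61 + 0.1249×234.38 + 0.1848×145.26 + 0.1068×147.96 + 0.1678×183.61 + 0.2188×178.73 = 188.1078 per 1 000.
Difference = 207.2305 − 188.1078 = 19.1227.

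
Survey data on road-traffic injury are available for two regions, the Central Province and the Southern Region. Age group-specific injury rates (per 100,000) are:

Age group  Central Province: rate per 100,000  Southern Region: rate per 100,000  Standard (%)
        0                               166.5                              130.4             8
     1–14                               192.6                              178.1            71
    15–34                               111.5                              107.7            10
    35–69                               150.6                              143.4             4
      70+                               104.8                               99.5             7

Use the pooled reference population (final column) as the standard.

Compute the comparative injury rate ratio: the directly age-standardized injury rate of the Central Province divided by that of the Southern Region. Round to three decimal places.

Standard weights: 0.08, 0.71, 0.10, 0.04, 0.07.
The Central Province: 0.0800×166.5 + 0.7100×192.6 + 0.1000×111.5 + 0.0400×150.6 + 0.0700×104.8 = 174.5760 per 100,000.
The Southern Region: 0.0800×130.4 + 0.7100×178.1 + 0.1000×107.7 + 0.0400×143.4 + 0.0700×99.5 = 160.3540 per 100,000.
Ratio = 174.5760 ÷ 160.3540 = 1.08869.

1.089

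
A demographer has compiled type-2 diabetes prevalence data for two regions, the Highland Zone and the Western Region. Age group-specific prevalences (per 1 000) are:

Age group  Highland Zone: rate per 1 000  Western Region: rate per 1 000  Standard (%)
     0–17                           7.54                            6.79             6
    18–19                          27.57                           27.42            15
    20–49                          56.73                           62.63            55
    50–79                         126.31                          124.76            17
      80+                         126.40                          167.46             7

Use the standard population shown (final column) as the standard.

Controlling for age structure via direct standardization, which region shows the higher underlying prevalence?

Western Region

Standard weights: 0.06, 0.15, 0.55, 0.17, 0.07.
The Highland Zone: 0.0600×7.54 + 0.1500×27.57 + 0.5500×56.73 + 0.1700×126.31 + 0.0700×126.40 = 66.1101 per 1 000.
The Western Region: 0.0600×6.79 + 0.1500×27.42 + 0.5500×62.63 + 0.1700×124.76 + 0.0700×167.46 = 71.8983 per 1 000.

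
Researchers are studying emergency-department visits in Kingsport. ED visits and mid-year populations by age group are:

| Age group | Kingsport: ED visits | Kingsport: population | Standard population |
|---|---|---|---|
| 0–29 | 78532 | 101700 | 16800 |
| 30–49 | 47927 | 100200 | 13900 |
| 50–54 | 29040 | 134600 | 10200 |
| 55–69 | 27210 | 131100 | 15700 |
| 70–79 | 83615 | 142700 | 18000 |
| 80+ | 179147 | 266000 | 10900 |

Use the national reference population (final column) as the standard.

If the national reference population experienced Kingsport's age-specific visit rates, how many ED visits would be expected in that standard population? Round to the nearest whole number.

Age-specific rates per 1000 for Kingsport: 772.193, 478.313, 215.750, 207.551, 585.950, 673.485.
Expected ED visits = Σ (standard pop × age-specific rate ÷ 1000)
= 16800×772.193/1000 + 13900×478.313/1000 + 10200×215.750/1000 + 15700×207.551/1000 + 18000×585.950/1000 + 10900×673.485/1000
= 12972.84 + 6648.56 + 2200.65 + 3258.56 + 10547.09 + 7340.99 = 42968.68.

42969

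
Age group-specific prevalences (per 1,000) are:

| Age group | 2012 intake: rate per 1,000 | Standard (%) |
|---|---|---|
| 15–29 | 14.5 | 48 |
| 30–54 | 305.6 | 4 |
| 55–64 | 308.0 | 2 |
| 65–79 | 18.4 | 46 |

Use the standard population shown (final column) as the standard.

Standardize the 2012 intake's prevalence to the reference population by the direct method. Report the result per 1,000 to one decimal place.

Standard weights: 0.48, 0.04, 0.02, 0.46.
Standardized rate: 0.4800×14.5 + 0.0400×305.6 + 0.0200×308.0 + 0.4600×18.4 = 33.8080 per 1,000.

33.8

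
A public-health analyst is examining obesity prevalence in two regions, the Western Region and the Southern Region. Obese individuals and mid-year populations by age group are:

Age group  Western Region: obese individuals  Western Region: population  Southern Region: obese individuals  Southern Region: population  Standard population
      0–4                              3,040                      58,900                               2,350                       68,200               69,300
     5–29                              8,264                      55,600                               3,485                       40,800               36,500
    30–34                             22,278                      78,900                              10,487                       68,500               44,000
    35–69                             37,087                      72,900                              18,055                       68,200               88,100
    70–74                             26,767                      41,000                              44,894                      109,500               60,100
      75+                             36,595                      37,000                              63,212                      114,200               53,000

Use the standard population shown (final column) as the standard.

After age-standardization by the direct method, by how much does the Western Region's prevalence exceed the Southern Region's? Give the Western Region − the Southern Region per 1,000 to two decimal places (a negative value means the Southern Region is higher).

194.76

Age-specific rates per 1,000 for the Western Region: 51.613, 148.633, 282.357, 508.738, 652.854, 989.054.
For the Southern Region: 34.457, 85.417, 153.095, 264.736, 409.991, 553.520.
Standard total = 351,000; weights = 0.1974, 0.1040, 0.1254, 0.2510, 0.1712, 0.1510.
The Western Region: 0.1974×51.613 + 0.1040×148.633 + 0.1254×282.357 + 0.2510×508.738 + 0.1712×652.854 + 0.1510×989.054 = 449.8627 per 1,000.
The Southern Region: 0.1974×34.457 + 0.1040×85.417 + 0.1254×153.095 + 0.2510×264.736 + 0.1712×409.991 + 0.1510×553.520 = 255.1056 per 1,000.
Difference = 449.8627 − 255.1056 = 194.7571.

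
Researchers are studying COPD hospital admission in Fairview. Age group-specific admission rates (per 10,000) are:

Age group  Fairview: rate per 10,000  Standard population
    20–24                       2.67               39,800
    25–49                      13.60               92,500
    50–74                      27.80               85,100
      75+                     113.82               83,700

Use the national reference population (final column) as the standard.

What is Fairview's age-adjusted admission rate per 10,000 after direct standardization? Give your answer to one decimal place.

44.0

Standard total = 301,100; weights = 0.1322, 0.3072, 0.2826, 0.2780.
Standardized rate: 0.1322×2.67 + 0.3072×13.60 + 0.2826×27.80 + 0.2780×113.82 = 44.0278 per 10,000.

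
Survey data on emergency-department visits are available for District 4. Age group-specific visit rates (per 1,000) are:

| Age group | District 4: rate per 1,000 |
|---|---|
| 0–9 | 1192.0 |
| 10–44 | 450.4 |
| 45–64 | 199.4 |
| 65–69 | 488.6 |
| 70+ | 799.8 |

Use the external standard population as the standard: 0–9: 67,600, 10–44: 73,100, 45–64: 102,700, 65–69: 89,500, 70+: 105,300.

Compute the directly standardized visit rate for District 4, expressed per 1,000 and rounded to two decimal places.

Standard total = 438,200; weights = 0.1543, 0.1668, 0.2344, 0.2042, 0.2403.
Standardized rate: 0.1543×1192.0 + 0.1668×450.4 + 0.2344×199.4 + 0.2042×488.6 + 0.2403×799.8 = 597.7418 per 1,000.

597.74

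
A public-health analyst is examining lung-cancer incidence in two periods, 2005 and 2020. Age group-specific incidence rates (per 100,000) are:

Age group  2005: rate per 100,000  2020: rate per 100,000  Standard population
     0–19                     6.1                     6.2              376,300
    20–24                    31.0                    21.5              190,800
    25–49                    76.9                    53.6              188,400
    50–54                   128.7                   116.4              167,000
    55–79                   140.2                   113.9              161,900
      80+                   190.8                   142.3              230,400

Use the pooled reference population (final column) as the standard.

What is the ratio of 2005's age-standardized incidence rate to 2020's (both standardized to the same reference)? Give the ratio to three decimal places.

Standard total = 1,314,800; weights = 0.2862, 0.1451, 0.1433, 0.1270, 0.1231, 0.1752.
2005: 0.2862×6.1 + 0.1451×31.0 + 0.1433×76.9 + 0.1270×128.7 + 0.1231×140.2 + 0.1752×190.8 = 84.3092 per 100,000.
2020: 0.2862×6.2 + 0.1451×21.5 + 0.1433×53.6 + 0.1270×116.4 + 0.1231×113.9 + 0.1752×142.3 = 66.3208 per 100,000.
Ratio = 84.3092 ÷ 66.3208 = 1.27123.

1.271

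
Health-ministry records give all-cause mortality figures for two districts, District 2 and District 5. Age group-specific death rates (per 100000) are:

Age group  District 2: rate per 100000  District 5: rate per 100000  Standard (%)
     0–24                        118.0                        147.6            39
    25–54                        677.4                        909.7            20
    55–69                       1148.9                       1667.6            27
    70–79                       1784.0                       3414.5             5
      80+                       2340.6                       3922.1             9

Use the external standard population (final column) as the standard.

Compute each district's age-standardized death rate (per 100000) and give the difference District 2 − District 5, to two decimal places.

-421.91

Standard weights: 0.39, 0.20, 0.27, 0.05, 0.09.
District 2: 0.3900×118.0 + 0.2000×677.4 + 0.2700×1148.9 + 0.0500×1784.0 + 0.0900×2340.6 = 791.5570 per 100000.
District 5: 0.3900×147.6 + 0.2000×909.7 + 0.2700×1667.6 + 0.0500×3414.5 + 0.0900×3922.1 = 1213.4700 per 100000.
Difference = 791.5570 − 1213.4700 = -421.9130.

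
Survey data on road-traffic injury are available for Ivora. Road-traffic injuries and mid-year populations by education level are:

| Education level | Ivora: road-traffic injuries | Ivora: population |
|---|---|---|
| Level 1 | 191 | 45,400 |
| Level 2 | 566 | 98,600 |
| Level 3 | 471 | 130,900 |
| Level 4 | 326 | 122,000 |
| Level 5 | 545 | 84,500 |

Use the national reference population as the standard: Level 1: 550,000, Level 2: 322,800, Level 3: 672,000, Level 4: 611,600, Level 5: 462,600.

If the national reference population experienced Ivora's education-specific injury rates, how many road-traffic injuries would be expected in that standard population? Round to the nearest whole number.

Education-specific rates per 100,000 for Ivora: 420.70, 574.04, 359.82, 267.21, 644.97.
Expected road-traffic injuries = Σ (standard pop × education-specific rate ÷ 100,000)
= 550,000×420.70/100,000 + 322,800×574.04/100,000 + 672,000×359.82/100,000 + 611,600×267.21/100,000 + 462,600×644.97/100,000
= 2313.88 + 1852.99 + 2417.97 + 1634.28 + 2983.63 = 11202.74.

11203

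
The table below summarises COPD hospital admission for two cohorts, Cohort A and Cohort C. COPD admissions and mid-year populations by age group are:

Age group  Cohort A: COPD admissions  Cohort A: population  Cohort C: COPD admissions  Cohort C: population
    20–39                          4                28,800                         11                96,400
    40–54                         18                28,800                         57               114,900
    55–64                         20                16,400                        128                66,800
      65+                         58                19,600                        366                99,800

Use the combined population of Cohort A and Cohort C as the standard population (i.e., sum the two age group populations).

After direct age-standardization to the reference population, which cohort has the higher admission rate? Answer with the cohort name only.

Cohort C

Age-specific rates per 10,000 for Cohort A: 1.39, 6.25, 12.20, 29.59.
For Cohort C: 1.14, 4.96, 19.16, 36.67.
Combined standard total = 471,500; weights = 0.2655, 0.3048, 0.1765, 0.2532.
Cohort A: 0.2655×1.39 + 0.3048×6.25 + 0.1765×12.20 + 0.2532×29.59 = 11.9192 per 10,000.
Cohort C: 0.2655×1.14 + 0.3048×4.96 + 0.1765×19.16 + 0.2532×36.67 = 14.4831 per 10,000.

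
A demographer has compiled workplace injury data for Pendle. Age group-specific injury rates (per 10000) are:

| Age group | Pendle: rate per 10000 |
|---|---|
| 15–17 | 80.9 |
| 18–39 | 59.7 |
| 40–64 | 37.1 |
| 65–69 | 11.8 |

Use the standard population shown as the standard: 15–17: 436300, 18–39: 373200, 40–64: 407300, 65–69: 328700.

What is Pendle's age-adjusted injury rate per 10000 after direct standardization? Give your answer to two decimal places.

Standard total = 1545500; weights = 0.2823, 0.2415, 0.2635, 0.2127.
Standardized rate: 0.2823×80.9 + 0.2415×59.7 + 0.2635×37.1 + 0.2127×11.8 = 49.5414 per 10000.

49.54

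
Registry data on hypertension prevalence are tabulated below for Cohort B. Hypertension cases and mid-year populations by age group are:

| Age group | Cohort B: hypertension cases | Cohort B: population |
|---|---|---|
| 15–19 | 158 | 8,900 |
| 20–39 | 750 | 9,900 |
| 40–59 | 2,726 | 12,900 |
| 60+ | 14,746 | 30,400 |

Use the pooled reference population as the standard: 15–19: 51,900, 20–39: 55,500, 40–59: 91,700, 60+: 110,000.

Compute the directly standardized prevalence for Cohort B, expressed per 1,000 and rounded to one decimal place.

Age-specific rates per 1,000 for Cohort B: 17.753, 75.758, 211.318, 485.066.
Standard total = 309,100; weights = 0.1679, 0.1796, 0.2967, 0.3559.
Standardized rate: 0.1679×17.753 + 0.1796×75.758 + 0.2967×211.318 + 0.3559×485.066 = 251.8958 per 1,000.

251.9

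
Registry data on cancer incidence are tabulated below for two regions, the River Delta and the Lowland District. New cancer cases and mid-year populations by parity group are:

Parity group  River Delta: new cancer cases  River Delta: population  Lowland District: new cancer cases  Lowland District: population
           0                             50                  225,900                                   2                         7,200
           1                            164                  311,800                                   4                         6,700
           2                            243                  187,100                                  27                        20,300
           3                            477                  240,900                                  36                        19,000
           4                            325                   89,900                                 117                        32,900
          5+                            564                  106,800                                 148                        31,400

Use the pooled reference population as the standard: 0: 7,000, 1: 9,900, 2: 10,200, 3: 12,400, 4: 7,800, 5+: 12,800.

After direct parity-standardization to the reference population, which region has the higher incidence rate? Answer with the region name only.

Parity-specific rates per 100,000 for the River Delta: 22.13, 52.60, 129.88, 198.01, 361.51, 528.09.
For the Lowland District: 27.78, 59.70, 133.00, 189.47, 355.62, 471.34.
Standard total = 60,100; weights = 0.1165, 0.1647, 0.1697, 0.2063, 0.1298, 0.2130.
The River Delta: 0.1165×22.13 + 0.1647×52.60 + 0.1697×129.88 + 0.2063×198.01 + 0.1298×361.51 + 0.2130×528.09 = 233.5282 per 100,000.
The Lowland District: 0.1165×27.78 + 0.1647×59.70 + 0.1697×133.00 + 0.2063×189.47 + 0.1298×355.62 + 0.2130×471.34 = 221.2744 per 100,000.
The crude rates (156.83 vs 284.26) would put the Lowland District higher, but that reflects its parity composition; once standardized to a common parity structure, the River Delta has the higher underlying rate.

River Delta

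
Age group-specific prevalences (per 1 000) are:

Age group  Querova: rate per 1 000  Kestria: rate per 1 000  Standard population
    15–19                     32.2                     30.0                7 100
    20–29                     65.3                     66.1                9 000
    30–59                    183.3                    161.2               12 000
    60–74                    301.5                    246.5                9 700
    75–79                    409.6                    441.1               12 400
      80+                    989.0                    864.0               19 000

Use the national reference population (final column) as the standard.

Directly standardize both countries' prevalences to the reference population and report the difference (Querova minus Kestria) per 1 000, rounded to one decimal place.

40.3

Standard total = 69 200; weights = 0.1026, 0.1301, 0.1734, 0.1402, 0.1792, 0.2746.
Querova: 0.1026×32.2 + 0.1301×65.3 + 0.1734×183.3 + 0.1402×301.5 + 0.1792×409.6 + 0.2746×989.0 = 430.7877 per 1 000.
Kestria: 0.1026×30.0 + 0.1301×66.1 + 0.1734×161.2 + 0.1402×246.5 + 0.1792×441.1 + 0.2746×864.0 = 390.4478 per 1 000.
Difference = 430.7877 − 390.4478 = 40.3399.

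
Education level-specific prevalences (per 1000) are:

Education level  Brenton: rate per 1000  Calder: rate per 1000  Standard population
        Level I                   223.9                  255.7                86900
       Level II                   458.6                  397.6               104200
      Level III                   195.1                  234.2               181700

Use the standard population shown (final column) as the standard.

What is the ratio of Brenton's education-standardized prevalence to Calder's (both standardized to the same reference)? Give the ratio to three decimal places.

0.967

Standard total = 372800; weights = 0.2331, 0.2795, 0.4874.
Brenton: 0.2331×223.9 + 0.2795×458.6 + 0.4874×195.1 = 275.4633 per 1000.
Calder: 0.2331×255.7 + 0.2795×397.6 + 0.4874×234.2 = 284.8830 per 1000.
Ratio = 275.4633 ÷ 284.8830 = 0.96693.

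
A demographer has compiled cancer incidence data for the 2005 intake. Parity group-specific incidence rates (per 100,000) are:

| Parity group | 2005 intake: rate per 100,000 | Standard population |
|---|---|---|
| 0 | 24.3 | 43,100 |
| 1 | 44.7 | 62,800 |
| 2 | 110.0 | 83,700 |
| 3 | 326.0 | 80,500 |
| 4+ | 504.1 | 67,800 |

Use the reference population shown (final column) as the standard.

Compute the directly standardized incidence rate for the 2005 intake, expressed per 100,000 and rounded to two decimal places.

217.47

Standard total = 337,900; weights = 0.1276, 0.1859, 0.2477, 0.2382, 0.2007.
Standardized rate: 0.1276×24.3 + 0.1859×44.7 + 0.2477×110.0 + 0.2382×326.0 + 0.2007×504.1 = 217.4681 per 100,000.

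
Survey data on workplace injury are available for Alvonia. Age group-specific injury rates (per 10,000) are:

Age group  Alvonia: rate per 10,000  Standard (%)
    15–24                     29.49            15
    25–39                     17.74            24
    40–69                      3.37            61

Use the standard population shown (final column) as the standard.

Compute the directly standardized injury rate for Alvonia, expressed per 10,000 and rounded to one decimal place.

10.7

Standard weights: 0.15, 0.24, 0.61.
Standardized rate: 0.1500×29.49 + 0.2400×17.74 + 0.6100×3.37 = 10.7368 per 10,000.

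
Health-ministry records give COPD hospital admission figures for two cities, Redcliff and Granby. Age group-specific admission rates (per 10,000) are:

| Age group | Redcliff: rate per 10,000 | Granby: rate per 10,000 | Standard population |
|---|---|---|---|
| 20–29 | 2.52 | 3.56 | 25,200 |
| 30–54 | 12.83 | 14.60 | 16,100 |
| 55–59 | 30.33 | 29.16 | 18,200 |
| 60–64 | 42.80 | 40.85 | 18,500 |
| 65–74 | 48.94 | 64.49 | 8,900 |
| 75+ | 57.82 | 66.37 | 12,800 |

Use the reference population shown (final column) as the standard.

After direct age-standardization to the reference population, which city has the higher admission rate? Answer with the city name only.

Granby

Standard total = 99,700; weights = 0.2528, 0.1615, 0.1825, 0.1856, 0.0893, 0.1284.
Redcliff: 0.2528×2.52 + 0.1615×12.83 + 0.1825×30.33 + 0.1856×42.80 + 0.0893×48.94 + 0.1284×57.82 = 27.9793 per 10,000.
Granby: 0.2528×3.56 + 0.1615×14.60 + 0.1825×29.16 + 0.1856×40.85 + 0.0893×64.49 + 0.1284×66.37 = 30.4384 per 10,000.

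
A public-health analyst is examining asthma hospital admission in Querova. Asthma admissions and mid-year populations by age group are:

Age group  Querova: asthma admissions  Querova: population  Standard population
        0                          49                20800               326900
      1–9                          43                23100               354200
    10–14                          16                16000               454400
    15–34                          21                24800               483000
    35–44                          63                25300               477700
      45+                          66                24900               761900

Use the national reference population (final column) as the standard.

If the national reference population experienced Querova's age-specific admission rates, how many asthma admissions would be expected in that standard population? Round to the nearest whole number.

5502

Age-specific rates per 10000 for Querova: 23.56, 18.61, 10.00, 8.47, 24.90, 26.51.
Expected asthma admissions = Σ (standard pop × age-specific rate ÷ 10000)
= 326900×23.56/10000 + 354200×18.61/10000 + 454400×10.00/10000 + 483000×8.47/10000 + 477700×24.90/10000 + 761900×26.51/10000
= 770.10 + 659.33 + 454.40 + 408.99 + 1189.53 + 2019.49 = 5501.85.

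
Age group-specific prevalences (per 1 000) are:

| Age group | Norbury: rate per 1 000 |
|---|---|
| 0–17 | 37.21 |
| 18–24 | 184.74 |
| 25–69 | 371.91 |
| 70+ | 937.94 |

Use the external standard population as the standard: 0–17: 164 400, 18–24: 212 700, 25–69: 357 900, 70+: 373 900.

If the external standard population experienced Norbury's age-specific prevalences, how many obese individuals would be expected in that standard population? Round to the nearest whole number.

529214

Expected obese individuals = Σ (standard pop × age-specific rate ÷ 1 000)
= 164 400×37.21/1 000 + 212 700×184.74/1 000 + 357 900×371.91/1 000 + 373 900×937.94/1 000
= 6117.32 + 39294.20 + 133106.59 + 350695.77 = 529213.88.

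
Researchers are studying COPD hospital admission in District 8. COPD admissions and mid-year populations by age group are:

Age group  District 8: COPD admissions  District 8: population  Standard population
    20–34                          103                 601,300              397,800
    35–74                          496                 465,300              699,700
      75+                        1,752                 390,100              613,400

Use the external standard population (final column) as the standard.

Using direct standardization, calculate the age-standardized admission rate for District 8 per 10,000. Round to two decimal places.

20.86

Age-specific rates per 10,000 for District 8: 1.71, 10.66, 44.91.
Standard total = 1,710,900; weights = 0.2325, 0.4090, 0.3585.
Standardized rate: 0.2325×1.71 + 0.4090×10.66 + 0.3585×44.91 = 20.8597 per 10,000.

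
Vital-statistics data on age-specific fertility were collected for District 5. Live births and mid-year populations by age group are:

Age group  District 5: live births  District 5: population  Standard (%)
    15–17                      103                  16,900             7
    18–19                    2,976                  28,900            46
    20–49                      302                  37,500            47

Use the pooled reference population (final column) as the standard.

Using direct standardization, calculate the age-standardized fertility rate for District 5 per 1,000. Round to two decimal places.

Age-specific rates per 1,000 for District 5: 6.095, 102.976, 8.053.
Standard weights: 0.07, 0.46, 0.47.
Standardized rate: 0.0700×6.095 + 0.4600×102.976 + 0.4700×8.053 = 51.5806 per 1,000.

51.58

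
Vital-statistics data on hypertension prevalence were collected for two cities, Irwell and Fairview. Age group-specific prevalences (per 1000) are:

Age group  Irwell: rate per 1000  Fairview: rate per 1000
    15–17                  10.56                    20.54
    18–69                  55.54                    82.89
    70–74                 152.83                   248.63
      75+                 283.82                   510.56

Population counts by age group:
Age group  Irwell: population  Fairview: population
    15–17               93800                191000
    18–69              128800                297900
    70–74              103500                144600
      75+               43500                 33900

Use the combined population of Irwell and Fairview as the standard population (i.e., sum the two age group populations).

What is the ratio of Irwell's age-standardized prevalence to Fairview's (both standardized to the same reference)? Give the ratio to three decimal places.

Combined standard total = 1037000; weights = 0.2746, 0.4115, 0.2392, 0.0746.
Irwell: 0.2746×10.56 + 0.4115×55.54 + 0.2392×152.83 + 0.0746×283.82 = 83.5016 per 1000.
Fairview: 0.2746×20.54 + 0.4115×82.89 + 0.2392×248.63 + 0.0746×510.56 = 137.3398 per 1000.
Ratio = 83.5016 ÷ 137.3398 = 0.60799.

0.608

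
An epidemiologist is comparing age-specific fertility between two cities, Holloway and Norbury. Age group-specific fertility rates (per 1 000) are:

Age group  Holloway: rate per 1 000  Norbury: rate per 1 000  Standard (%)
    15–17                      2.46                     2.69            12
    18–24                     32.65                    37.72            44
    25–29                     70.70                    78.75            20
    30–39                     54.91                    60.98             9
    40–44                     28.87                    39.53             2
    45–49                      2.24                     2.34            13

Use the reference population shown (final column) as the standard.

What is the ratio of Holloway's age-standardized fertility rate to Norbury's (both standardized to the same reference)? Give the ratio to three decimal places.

0.882

Standard weights: 0.12, 0.44, 0.20, 0.09, 0.02, 0.13.
Holloway: 0.1200×2.46 + 0.4400×32.65 + 0.2000×70.70 + 0.0900×54.91 + 0.0200×28.87 + 0.1300×2.24 = 34.6117 per 1 000.
Norbury: 0.1200×2.69 + 0.4400×37.72 + 0.2000×78.75 + 0.0900×60.98 + 0.0200×39.53 + 0.1300×2.34 = 39.2526 per 1 000.
Ratio = 34.6117 ÷ 39.2526 = 0.88177.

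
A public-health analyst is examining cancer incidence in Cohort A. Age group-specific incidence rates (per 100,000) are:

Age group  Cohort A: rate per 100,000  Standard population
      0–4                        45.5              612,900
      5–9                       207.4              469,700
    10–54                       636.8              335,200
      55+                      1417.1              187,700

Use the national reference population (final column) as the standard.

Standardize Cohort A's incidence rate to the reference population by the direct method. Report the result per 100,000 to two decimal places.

Standard total = 1,605,500; weights = 0.3818, 0.2926, 0.2088, 0.1169.
Standardized rate: 0.3818×45.5 + 0.2926×207.4 + 0.2088×636.8 + 0.1169×1417.1 = 376.6725 per 100,000.

376.67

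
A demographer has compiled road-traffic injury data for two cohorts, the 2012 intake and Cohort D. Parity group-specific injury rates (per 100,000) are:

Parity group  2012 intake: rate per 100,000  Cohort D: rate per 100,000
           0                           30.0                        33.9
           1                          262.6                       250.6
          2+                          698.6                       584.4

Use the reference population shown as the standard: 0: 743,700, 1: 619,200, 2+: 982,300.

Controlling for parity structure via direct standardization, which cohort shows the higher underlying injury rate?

2012 intake

Standard total = 2,345,200; weights = 0.3171, 0.2640, 0.4189.
The 2012 intake: 0.3171×30.0 + 0.2640×262.6 + 0.4189×698.6 = 371.4599 per 100,000.
Cohort D: 0.3171×33.9 + 0.2640×250.6 + 0.4189×584.4 = 321.6950 per 100,000.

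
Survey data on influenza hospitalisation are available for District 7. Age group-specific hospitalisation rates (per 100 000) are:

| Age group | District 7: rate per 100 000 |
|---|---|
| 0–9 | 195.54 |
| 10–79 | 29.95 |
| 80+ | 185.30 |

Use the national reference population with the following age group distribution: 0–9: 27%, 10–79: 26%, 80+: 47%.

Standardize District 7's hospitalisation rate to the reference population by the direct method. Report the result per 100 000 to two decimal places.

147.67

Standard weights: 0.27, 0.26, 0.47.
Standardized rate: 0.2700×195.54 + 0.2600×29.95 + 0.4700×185.30 = 147.6738 per 100 000.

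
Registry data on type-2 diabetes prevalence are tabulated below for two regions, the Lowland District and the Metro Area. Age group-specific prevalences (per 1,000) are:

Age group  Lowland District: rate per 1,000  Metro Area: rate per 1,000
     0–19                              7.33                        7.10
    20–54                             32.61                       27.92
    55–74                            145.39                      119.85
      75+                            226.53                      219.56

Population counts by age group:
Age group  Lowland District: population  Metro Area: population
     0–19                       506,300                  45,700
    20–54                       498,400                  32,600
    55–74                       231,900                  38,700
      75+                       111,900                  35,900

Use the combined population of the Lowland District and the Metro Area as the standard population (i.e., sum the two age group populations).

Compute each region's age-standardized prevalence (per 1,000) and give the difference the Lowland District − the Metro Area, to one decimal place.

7.0

Combined standard total = 1,501,400; weights = 0.3677, 0.3537, 0.1802, 0.0984.
The Lowland District: 0.3677×7.33 + 0.3537×32.61 + 0.1802×145.39 + 0.0984×226.53 = 62.7319 per 1,000.
The Metro Area: 0.3677×7.10 + 0.3537×27.92 + 0.1802×119.85 + 0.0984×219.56 = 55.6994 per 1,000.
Difference = 62.7319 − 55.6994 = 7.0325.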